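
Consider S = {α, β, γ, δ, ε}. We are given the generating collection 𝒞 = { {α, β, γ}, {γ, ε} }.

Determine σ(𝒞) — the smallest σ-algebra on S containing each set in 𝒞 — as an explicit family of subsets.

σ(𝒞) = { {}, {γ}, {δ}, {ε}, {α, β}, {γ, δ}, {γ, ε}, {δ, ε}, {α, β, γ}, {α, β, δ}, {α, β, ε}, {γ, δ, ε}, {α, β, γ, δ}, {α, β, γ, ε}, {α, β, δ, ε}, S }

Check:
Seed the family with 𝒞 together with ∅ and S: { {}, {γ, ε}, {α, β, γ}, S }.
Round 1. New:
  {δ, ε}  = S∖{α, β, γ}
  {α, β, δ}  = S∖{γ, ε}
  {α, β, γ, ε}  = {α, β, γ} ∪ {γ, ε}
  (now 7)
Round 2: +4 →
  {δ}  = S∖{α, β, γ, ε}
  {γ, δ, ε}  = {δ, ε} ∪ {γ, ε}
  {α, β, γ, δ}  = {α, β, γ} ∪ {α, β, δ}
  {α, β, δ, ε}  = {δ, ε} ∪ {α, β, δ}
  (now 11)
Round 3 adds 3:
  {γ}  = S∖{α, β, δ, ε}
  {ε}  = S∖{α, β, γ, δ}
  {α, β}  = S∖{γ, δ, ε}
  (now 14)
Round 4 adds 2:
  {γ, δ}  = {γ} ∪ {δ}
  {α, β, ε}  = {α, β} ∪ {ε}
  (now 16)
Round 5: no new sets; the family is a σ-algebra.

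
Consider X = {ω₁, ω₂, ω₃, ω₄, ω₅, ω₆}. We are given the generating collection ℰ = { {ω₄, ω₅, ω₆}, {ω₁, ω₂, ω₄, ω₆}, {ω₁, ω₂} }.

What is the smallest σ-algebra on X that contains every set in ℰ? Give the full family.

Start: ℰ ∪ {∅, X} = { {}, {ω₁, ω₂}, {ω₄, ω₅, ω₆}, {ω₁, ω₂, ω₄, ω₆}, X }.
Step 1: 4 new —
  {ω₃, ω₅}  = ᶜ of {ω₁, ω₂, ω₄, ω₆}
  {ω₁, ω₂, ω₃}  = ᶜ of {ω₄, ω₅, ω₆}
  {ω₃, ω₄, ω₅, ω₆}  = ᶜ of {ω₁, ω₂}
  {ω₁, ω₂, ω₄, ω₅, ω₆}  = {ω₁, ω₂, ω₄, ω₆} ∪ {ω₄, ω₅, ω₆}
  — 9 sets.
Step 2. New:
  {ω₃}  = ᶜ of {ω₁, ω₂, ω₄, ω₅, ω₆}
  {ω₁, ω₂, ω₃, ω₅}  = {ω₁, ω₂, ω₃} ∪ {ω₃, ω₅}
  {ω₁, ω₂, ω₃, ω₄, ω₆}  = {ω₁, ω₂, ω₄, ω₆} ∪ {ω₁, ω₂, ω₃}
  — 12 sets.
Step 3 adds 2:
  {ω₅}  = ᶜ of {ω₁, ω₂, ω₃, ω₄, ω₆}
  {ω₄, ω₆}  = ᶜ of {ω₁, ω₂, ω₃, ω₅}
  — 14 sets.
Step 4. New:
  {ω₁, ω₂, ω₅}  = {ω₁, ω₂} ∪ {ω₅}
  {ω₃, ω₄, ω₆}  = {ω₃} ∪ {ω₄, ω₆}
  — 16 sets.
After Step 5 the family is unchanged; done.

Therefore σ(ℰ) = { {}, {ω₃}, {ω₅}, {ω₁, ω₂}, {ω₃, ω₅}, {ω₄, ω₆}, {ω₁, ω₂, ω₃}, {ω₁, ω₂, ω₅}, {ω₃, ω₄, ω₆}, {ω₄, ω₅, ω₆}, {ω₁, ω₂, ω₃, ω₅}, {ω₁, ω₂, ω₄, ω₆}, {ω₃, ω₄, ω₅, ω₆}, {ω₁, ω₂, ω₃, ω₄, ω₆}, {ω₁, ω₂, ω₄, ω₅, ω₆}, X } (|σ(ℰ)| = 16).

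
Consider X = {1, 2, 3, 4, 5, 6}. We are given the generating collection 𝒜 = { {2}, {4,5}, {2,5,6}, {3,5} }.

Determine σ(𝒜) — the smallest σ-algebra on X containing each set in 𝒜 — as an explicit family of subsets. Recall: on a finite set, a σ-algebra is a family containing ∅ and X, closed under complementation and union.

σ(𝒜) (64 sets): { ∅, {1}, {2}, {3}, {4}, {5}, {6}, {1,2}, {1,3}, {1,4}, {1,5}, {1,6}, {2,3}, {2,4}, {2,5}, {2,6}, {3,4}, {3,5}, {3,6}, {4,5}, {4,6}, {5,6}, {1,2,3}, {1,2,4}, {1,2,5}, {1,2,6}, {1,3,4}, {1,3,5}, {1,3,6}, {1,4,5}, {1,4,6}, {1,5,6}, {2,3,4}, {2,3,5}, {2,3,6}, {2,4,5}, {2,4,6}, {2,5,6}, {3,4,5}, {3,4,6}, {3,5,6}, {4,5,6}, {1,2,3,4}, {1,2,3,5}, {1,2,3,6}, {1,2,4,5}, {1,2,4,6}, {1,2,5,6}, {1,3,4,5}, {1,3,4,6}, {1,3,5,6}, {1,4,5,6}, {2,3,4,5}, {2,3,4,6}, {2,3,5,6}, {2,4,5,6}, {3,4,5,6}, {1,2,3,4,5}, {1,2,3,4,6}, {1,2,3,5,6}, {1,2,4,5,6}, {1,3,4,5,6}, {2,3,4,5,6}, X }

Check:
Seed the family with 𝒜 together with ∅ and X: { ∅, {2}, {3,5}, {4,5}, {2,5,6}, X }.
Step 1: 9 new —
  {1,3,4}  = {2,5,6}ᶜ
  {2,3,5}  = {3,5} ∪ {2}
  {2,4,5}  = {4,5} ∪ {2}
  {3,4,5}  = {4,5} ∪ {3,5}
  {1,2,3,6}  = {4,5}ᶜ
  {1,2,4,6}  = {3,5}ᶜ
  {2,3,5,6}  = {3,5} ∪ {2,5,6}
  {2,4,5,6}  = {4,5} ∪ {2,5,6}
  {1,3,4,5,6}  = {2}ᶜ
  — 15 sets.
Step 2: +13 →
  {1,3}  = {2,4,5,6}ᶜ
  {1,4}  = {2,3,5,6}ᶜ
  {1,2,6}  = {3,4,5}ᶜ
  {1,3,6}  = {2,4,5}ᶜ
  {1,4,6}  = {2,3,5}ᶜ
  {1,2,3,4}  = {2} ∪ {1,3,4}
  {1,3,4,5}  = {3,4,5} ∪ {1,3,4}
  {2,3,4,5}  = {3,4,5} ∪ {2}
  {1,2,3,4,5}  = {1,3,4} ∪ {2,3,5}
  {1,2,3,4,6}  = {1,2,4,6} ∪ {1,2,3,6}
  {1,2,3,5,6}  = {2,3,5,6} ∪ {1,2,3,6}
  {1,2,4,5,6}  = {1,2,4,6} ∪ {2,5,6}
  {2,3,4,5,6}  = {3,4,5} ∪ {2,3,5,6}
  — 28 sets.
Step 3: +18 →
  {1}  = {2,3,4,5,6}ᶜ
  {3}  = {1,2,4,5,6}ᶜ
  {4}  = {1,2,3,5,6}ᶜ
  {5}  = {1,2,3,4,6}ᶜ
  {6}  = {1,2,3,4,5}ᶜ
  {1,6}  = {2,3,4,5}ᶜ
  {2,6}  = {1,3,4,5}ᶜ
  {5,6}  = {1,2,3,4}ᶜ
  {1,2,3}  = {2} ∪ {1,3}
  {1,2,4}  = {2} ∪ {1,4}
  {1,3,5}  = {1,3} ∪ {3,5}
  {1,4,5}  = {4,5} ∪ {1,4}
  {1,2,3,5}  = {1,3} ∪ {2,3,5}
  {1,2,4,5}  = {1,4} ∪ {2,4,5}
  {1,2,5,6}  = {2,5,6} ∪ {1,2,6}
  {1,3,4,6}  = {1,3,6} ∪ {1,4,6}
  {1,3,5,6}  = {1,3,6} ∪ {3,5}
  {1,4,5,6}  = {1,4,6} ∪ {4,5}
  — 46 sets.
Step 4. New:
  {1,2}  = {2} ∪ {1}
  {1,5}  = {1} ∪ {5}
  {2,3}  = {1,4,5,6}ᶜ
  {2,4}  = {1,3,5,6}ᶜ
  {2,5}  = {1,3,4,6}ᶜ
  {3,4}  = {1,2,5,6}ᶜ
  {3,6}  = {1,2,4,5}ᶜ
  {4,6}  = {1,2,3,5}ᶜ
  {1,5,6}  = {1,6} ∪ {5,6}
  {2,3,6}  = {1,4,5}ᶜ
  {2,4,6}  = {1,3,5}ᶜ
  {3,5,6}  = {1,2,4}ᶜ
  {4,5,6}  = {1,2,3}ᶜ
  {3,4,5,6}  = {3,4,5} ∪ {5,6}
  — 60 sets.
Step 5. New:
  {1,2,5}  = {2,5} ∪ {1,5}
  {2,3,4}  = {1,5,6}ᶜ
  {3,4,6}  = {3,4} ∪ {4,6}
  {2,3,4,6}  = {1,5}ᶜ
  — 64 sets.
Step 6: no new sets; the family is a σ-algebra.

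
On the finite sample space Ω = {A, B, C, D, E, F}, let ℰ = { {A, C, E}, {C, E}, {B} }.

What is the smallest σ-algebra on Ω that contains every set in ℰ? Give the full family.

Answer: σ(ℰ) = { {}, {A}, {B}, {A, B}, {C, E}, {D, F}, {A, C, E}, {A, D, F}, {B, C, E}, {B, D, F}, {A, B, C, E}, {A, B, D, F}, {C, D, E, F}, {A, C, D, E, F}, {B, C, D, E, F}, Ω }

Working:
Begin from { {}, {B}, {C, E}, {A, C, E}, Ω } (that is, ℰ plus ∅ and Ω).
Step 1: +5 →
  {B, C, E}  = {B} ∪ {C, E}
  {B, D, F}  = Ω∖{A, C, E}
  {A, B, C, E}  = {A, C, E} ∪ {B}
  {A, B, D, F}  = Ω∖{C, E}
  {A, C, D, E, F}  = Ω∖{B}
  |family| = 10
Step 2. New:
  {D, F}  = Ω∖{A, B, C, E}
  {A, D, F}  = Ω∖{B, C, E}
  {B, C, D, E, F}  = {B, D, F} ∪ {B, C, E}
  |family| = 13
Step 3 (2 new):
  {A}  = Ω∖{B, C, D, E, F}
  {C, D, E, F}  = {C, E} ∪ {D, F}
  |family| = 15
Step 4 adds 1:
  {A, B}  = Ω∖{C, D, E, F}
  |family| = 16
Step 5: no new sets; the family is a σ-algebra.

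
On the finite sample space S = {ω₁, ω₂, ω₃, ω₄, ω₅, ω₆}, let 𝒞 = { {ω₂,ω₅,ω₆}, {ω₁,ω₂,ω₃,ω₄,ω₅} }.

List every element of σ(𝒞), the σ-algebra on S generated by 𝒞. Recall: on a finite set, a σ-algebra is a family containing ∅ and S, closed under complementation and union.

Seed the family with 𝒞 together with ∅ and S: { {}, {ω₂,ω₅,ω₆}, {ω₁,ω₂,ω₃,ω₄,ω₅}, S }.
Pass 1: +2 →
  {ω₆}  = S∖{ω₁,ω₂,ω₃,ω₄,ω₅}
  {ω₁,ω₃,ω₄}  = S∖{ω₂,ω₅,ω₆}
Pass 2: +1 →
  {ω₁,ω₃,ω₄,ω₆}  = {ω₁,ω₃,ω₄} ∪ {ω₆}
Pass 3. New:
  {ω₂,ω₅}  = S∖{ω₁,ω₃,ω₄,ω₆}
Pass 4: no new sets; the family is a σ-algebra.

Therefore σ(𝒞) = { {}, {ω₆}, {ω₂,ω₅}, {ω₁,ω₃,ω₄}, {ω₂,ω₅,ω₆}, {ω₁,ω₃,ω₄,ω₆}, {ω₁,ω₂,ω₃,ω₄,ω₅}, S } (|σ(𝒞)| = 8).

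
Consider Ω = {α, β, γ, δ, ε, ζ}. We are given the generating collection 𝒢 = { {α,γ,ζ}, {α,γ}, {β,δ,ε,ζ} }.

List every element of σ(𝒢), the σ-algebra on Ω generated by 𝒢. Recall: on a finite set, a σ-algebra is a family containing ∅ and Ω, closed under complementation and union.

σ(𝒢) (8 sets): { {}, {ζ}, {α,γ}, {α,γ,ζ}, {β,δ,ε}, {β,δ,ε,ζ}, {α,β,γ,δ,ε}, Ω }

Working:
Take S₀ = 𝒢 ∪ {∅, Ω} = { {}, {α,γ}, {α,γ,ζ}, {β,δ,ε,ζ}, Ω }.
Pass 1. New:
  {β,δ,ε}  = ᶜ of {α,γ,ζ}
  (now 6)
Pass 2. New:
  {α,β,γ,δ,ε}  = {β,δ,ε} ∪ {α,γ}
  (now 7)
Pass 3: +1 →
  {ζ}  = ᶜ of {α,β,γ,δ,ε}
  (now 8)
Pass 4: stable.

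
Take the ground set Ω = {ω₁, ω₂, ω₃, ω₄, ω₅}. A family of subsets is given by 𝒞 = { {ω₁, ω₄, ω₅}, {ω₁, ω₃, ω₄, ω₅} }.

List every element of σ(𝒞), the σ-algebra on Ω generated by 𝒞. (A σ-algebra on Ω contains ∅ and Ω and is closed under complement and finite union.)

σ(𝒞) (8 sets): { {}, {ω₂}, {ω₃}, {ω₂, ω₃}, {ω₁, ω₄, ω₅}, {ω₁, ω₂, ω₄, ω₅}, {ω₁, ω₃, ω₄, ω₅}, Ω }

Derivation:
Start: 𝒞 ∪ {∅, Ω} = { {}, {ω₁, ω₄, ω₅}, {ω₁, ω₃, ω₄, ω₅}, Ω }.
Pass 1: 2 new —
  {ω₂}  = complement {ω₁, ω₃, ω₄, ω₅}
  {ω₂, ω₃}  = complement {ω₁, ω₄, ω₅}
  [6 total]
Pass 2. New:
  {ω₁, ω₂, ω₄, ω₅}  = {ω₁, ω₄, ω₅} ∪ {ω₂}
  [7 total]
Pass 3 adds 1:
  {ω₃}  = complement {ω₁, ω₂, ω₄, ω₅}
  [8 total]
Pass 4: no new sets; the family is a σ-algebra.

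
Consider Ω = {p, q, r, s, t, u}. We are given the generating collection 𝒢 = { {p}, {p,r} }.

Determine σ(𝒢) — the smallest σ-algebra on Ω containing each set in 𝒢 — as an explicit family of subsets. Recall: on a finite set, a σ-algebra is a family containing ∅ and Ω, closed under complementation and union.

Take S₀ = 𝒢 ∪ {∅, Ω} = { {}, {p}, {p,r}, Ω }.
Iteration 1. New:
  {q,s,t,u}  = Ω∖{p,r}
  {q,r,s,t,u}  = Ω∖{p}
  (now 6)
Iteration 2 (1 new):
  {p,q,s,t,u}  = {q,s,t,u} ∪ {p}
  (now 7)
Iteration 3 adds 1:
  {r}  = Ω∖{p,q,s,t,u}
  (now 8)
Iteration 4: already closed under ᶜ and ∪.

σ(𝒢) = { {}, {p}, {r}, {p,r}, {q,s,t,u}, {p,q,s,t,u}, {q,r,s,t,u}, Ω }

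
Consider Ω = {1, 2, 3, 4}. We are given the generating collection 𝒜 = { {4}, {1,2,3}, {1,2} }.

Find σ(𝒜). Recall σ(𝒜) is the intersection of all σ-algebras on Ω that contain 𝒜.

σ(𝒜) = { {}, {3}, {4}, {1,2}, {3,4}, {1,2,3}, {1,2,4}, Ω }

Working:
Initial family (5 sets): { {}, {4}, {1,2}, {1,2,3}, Ω }.
Iteration 1: +2 →
  {3,4}  = Ω∖{1,2}
  {1,2,4}  = {1,2} ∪ {4}
  (now 7)
Iteration 2. New:
  {3}  = Ω∖{1,2,4}
  (now 8)
Iteration 3: stable.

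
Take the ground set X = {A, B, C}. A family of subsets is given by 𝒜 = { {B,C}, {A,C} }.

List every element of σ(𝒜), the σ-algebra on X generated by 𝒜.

σ(𝒜) (8 sets): { {}, {A}, {B}, {C}, {A,B}, {A,C}, {B,C}, X }

Derivation:
Take S₀ = 𝒜 ∪ {∅, X} = { {}, {A,C}, {B,C}, X }.
Step 1 adds 2:
  {A}  = {B,C}ᶜ
  {B}  = {A,C}ᶜ
Step 2: 1 new —
  {A,B}  = {B} ∪ {A}
Step 3 adds 1:
  {C}  = {A,B}ᶜ
Step 4: closed — nothing new.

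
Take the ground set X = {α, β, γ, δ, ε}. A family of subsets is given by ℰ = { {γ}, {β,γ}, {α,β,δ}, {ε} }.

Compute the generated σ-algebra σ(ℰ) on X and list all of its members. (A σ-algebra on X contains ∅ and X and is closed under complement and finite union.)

σ(ℰ) (16 sets): { {}, {β}, {γ}, {ε}, {α,δ}, {β,γ}, {β,ε}, {γ,ε}, {α,β,δ}, {α,γ,δ}, {α,δ,ε}, {β,γ,ε}, {α,β,γ,δ}, {α,β,δ,ε}, {α,γ,δ,ε}, X }

Check:
Initial family (6 sets): { {}, {γ}, {ε}, {β,γ}, {α,β,δ}, X }.
Step 1: 5 new —
  {γ,ε}  = X∖{α,β,δ}
  {α,δ,ε}  = X∖{β,γ}
  {β,γ,ε}  = {β,γ} ∪ {ε}
  {α,β,γ,δ}  = X∖{ε}
  {α,β,δ,ε}  = X∖{γ}
  |family| = 11
Step 2: +2 →
  {α,δ}  = X∖{β,γ,ε}
  {α,γ,δ,ε}  = {α,δ,ε} ∪ {γ}
  |family| = 13
Step 3 adds 2:
  {β}  = X∖{α,γ,δ,ε}
  {α,γ,δ}  = {γ} ∪ {α,δ}
  |family| = 15
Step 4: 1 new —
  {β,ε}  = X∖{α,γ,δ}
  |family| = 16
Step 5 adds nothing — fixpoint reached.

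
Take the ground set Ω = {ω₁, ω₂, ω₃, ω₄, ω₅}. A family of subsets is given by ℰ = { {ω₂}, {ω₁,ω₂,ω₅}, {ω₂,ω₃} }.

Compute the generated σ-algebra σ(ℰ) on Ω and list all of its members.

Begin from { {}, {ω₂}, {ω₂,ω₃}, {ω₁,ω₂,ω₅}, Ω } (that is, ℰ plus ∅ and Ω).
Step 1 adds 4:
  {ω₃,ω₄}  = Ω∖{ω₁,ω₂,ω₅}
  {ω₁,ω₄,ω₅}  = Ω∖{ω₂,ω₃}
  {ω₁,ω₂,ω₃,ω₅}  = {ω₁,ω₂,ω₅} ∪ {ω₂,ω₃}
  {ω₁,ω₃,ω₄,ω₅}  = Ω∖{ω₂}
  |family| = 9
Step 2 (3 new):
  {ω₄}  = Ω∖{ω₁,ω₂,ω₃,ω₅}
  {ω₂,ω₃,ω₄}  = {ω₃,ω₄} ∪ {ω₂}
  {ω₁,ω₂,ω₄,ω₅}  = {ω₁,ω₄,ω₅} ∪ {ω₂}
  |family| = 12
Step 3: +3 →
  {ω₃}  = Ω∖{ω₁,ω₂,ω₄,ω₅}
  {ω₁,ω₅}  = Ω∖{ω₂,ω₃,ω₄}
  {ω₂,ω₄}  = {ω₄} ∪ {ω₂}
  |family| = 15
Step 4 (1 new):
  {ω₁,ω₃,ω₅}  = Ω∖{ω₂,ω₄}
  |family| = 16
Step 5 adds nothing — fixpoint reached.

|σ(ℰ)| = 16.  σ(ℰ) = { {}, {ω₂}, {ω₃}, {ω₄}, {ω₁,ω₅}, {ω₂,ω₃}, {ω₂,ω₄}, {ω₃,ω₄}, {ω₁,ω₂,ω₅}, {ω₁,ω₃,ω₅}, {ω₁,ω₄,ω₅}, {ω₂,ω₃,ω₄}, {ω₁,ω₂,ω₃,ω₅}, {ω₁,ω₂,ω₄,ω₅}, {ω₁,ω₃,ω₄,ω₅}, Ω }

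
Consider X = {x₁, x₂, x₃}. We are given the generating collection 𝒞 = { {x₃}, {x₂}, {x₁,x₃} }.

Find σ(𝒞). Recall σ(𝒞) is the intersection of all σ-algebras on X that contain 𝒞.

Start: 𝒞 ∪ {∅, X} = { ∅, {x₂}, {x₃}, {x₁,x₃}, X }.
Round 1. New:
  {x₁,x₂}  = X∖{x₃}
  {x₂,x₃}  = {x₃} ∪ {x₂}
  (now 7)
Round 2 (1 new):
  {x₁}  = X∖{x₂,x₃}
  (now 8)
Round 3: no new sets; the family is a σ-algebra.

σ(𝒞) = { ∅, {x₁}, {x₂}, {x₃}, {x₁,x₂}, {x₁,x₃}, {x₂,x₃}, X }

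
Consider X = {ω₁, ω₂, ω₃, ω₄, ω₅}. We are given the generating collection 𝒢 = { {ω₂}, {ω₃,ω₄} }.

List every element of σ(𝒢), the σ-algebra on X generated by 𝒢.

σ(𝒢) = { ∅, {ω₂}, {ω₁,ω₅}, {ω₃,ω₄}, {ω₁,ω₂,ω₅}, {ω₂,ω₃,ω₄}, {ω₁,ω₃,ω₄,ω₅}, X }

Trace:
Begin from { ∅, {ω₂}, {ω₃,ω₄}, X } (that is, 𝒢 plus ∅ and X).
Iteration 1. New:
  {ω₁,ω₂,ω₅}  = complement {ω₃,ω₄}
  {ω₂,ω₃,ω₄}  = {ω₂} ∪ {ω₃,ω₄}
  {ω₁,ω₃,ω₄,ω₅}  = complement {ω₂}
  |family| = 7
Iteration 2 (1 new):
  {ω₁,ω₅}  = complement {ω₂,ω₃,ω₄}
  |family| = 8
Iteration 3: closed — nothing new.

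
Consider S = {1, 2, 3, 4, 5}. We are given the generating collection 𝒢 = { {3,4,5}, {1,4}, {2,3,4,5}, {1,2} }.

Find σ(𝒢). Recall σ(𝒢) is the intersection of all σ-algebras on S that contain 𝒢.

Start: 𝒢 ∪ {∅, S} = { {}, {1,2}, {1,4}, {3,4,5}, {2,3,4,5}, S }.
Round 1 (4 new):
  {1}  = {2,3,4,5}ᶜ
  {1,2,4}  = {1,4} ∪ {1,2}
  {2,3,5}  = {1,4}ᶜ
  {1,3,4,5}  = {3,4,5} ∪ {1,4}
Round 2: +3 →
  {2}  = {1,3,4,5}ᶜ
  {3,5}  = {1,2,4}ᶜ
  {1,2,3,5}  = {1,2} ∪ {2,3,5}
Round 3. New:
  {4}  = {1,2,3,5}ᶜ
  {1,3,5}  = {3,5} ∪ {1}
Round 4. New:
  {2,4}  = {1,3,5}ᶜ
Round 5 adds nothing — fixpoint reached.

|σ(𝒢)| = 16.  σ(𝒢) = { {}, {1}, {2}, {4}, {1,2}, {1,4}, {2,4}, {3,5}, {1,2,4}, {1,3,5}, {2,3,5}, {3,4,5}, {1,2,3,5}, {1,3,4,5}, {2,3,4,5}, S }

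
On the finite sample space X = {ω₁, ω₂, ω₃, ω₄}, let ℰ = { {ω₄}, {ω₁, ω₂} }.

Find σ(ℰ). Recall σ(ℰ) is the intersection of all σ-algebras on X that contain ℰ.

Begin from { ∅, {ω₄}, {ω₁, ω₂}, X } (that is, ℰ plus ∅ and X).
Step 1. New:
  {ω₃, ω₄}  = ᶜ of {ω₁, ω₂}
  {ω₁, ω₂, ω₃}  = ᶜ of {ω₄}
  {ω₁, ω₂, ω₄}  = {ω₁, ω₂} ∪ {ω₄}
  |family| = 7
Step 2: +1 →
  {ω₃}  = ᶜ of {ω₁, ω₂, ω₄}
  |family| = 8
Step 3 adds nothing — fixpoint reached.

|σ(ℰ)| = 8.  σ(ℰ) = { ∅, {ω₃}, {ω₄}, {ω₁, ω₂}, {ω₃, ω₄}, {ω₁, ω₂, ω₃}, {ω₁, ω₂, ω₄}, X }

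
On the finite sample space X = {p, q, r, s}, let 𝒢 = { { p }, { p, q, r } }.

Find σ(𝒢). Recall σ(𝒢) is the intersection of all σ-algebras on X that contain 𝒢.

Take S₀ = 𝒢 ∪ {∅, X} = { ∅, { p }, { p, q, r }, X }.
Iteration 1 (2 new):
  { s }  = { p, q, r }ᶜ
  { q, r, s }  = { p }ᶜ
  — 6 sets.
Iteration 2 adds 1:
  { p, s }  = { s } ∪ { p }
  — 7 sets.
Iteration 3 (1 new):
  { q, r }  = { p, s }ᶜ
  — 8 sets.
Iteration 4: no new sets; the family is a σ-algebra.

|σ(𝒢)| = 8.  σ(𝒢) = { ∅, { p }, { s }, { p, s }, { q, r }, { p, q, r }, { q, r, s }, X }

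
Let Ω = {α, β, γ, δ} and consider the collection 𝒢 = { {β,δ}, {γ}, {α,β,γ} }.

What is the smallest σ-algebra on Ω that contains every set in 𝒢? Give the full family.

|σ(𝒢)| = 16.  σ(𝒢) = { {}, {α}, {β}, {γ}, {δ}, {α,β}, {α,γ}, {α,δ}, {β,γ}, {β,δ}, {γ,δ}, {α,β,γ}, {α,β,δ}, {α,γ,δ}, {β,γ,δ}, Ω }

Working:
Start: 𝒢 ∪ {∅, Ω} = { {}, {γ}, {β,δ}, {α,β,γ}, Ω }.
Round 1: 4 new —
  {δ}  = {α,β,γ}ᶜ
  {α,γ}  = {β,δ}ᶜ
  {α,β,δ}  = {γ}ᶜ
  {β,γ,δ}  = {γ} ∪ {β,δ}
Round 2: +3 →
  {α}  = {β,γ,δ}ᶜ
  {γ,δ}  = {γ} ∪ {δ}
  {α,γ,δ}  = {α,γ} ∪ {δ}
Round 3: 3 new —
  {β}  = {α,γ,δ}ᶜ
  {α,β}  = {γ,δ}ᶜ
  {α,δ}  = {δ} ∪ {α}
Round 4. New:
  {β,γ}  = {α,δ}ᶜ
Round 5 adds nothing — fixpoint reached.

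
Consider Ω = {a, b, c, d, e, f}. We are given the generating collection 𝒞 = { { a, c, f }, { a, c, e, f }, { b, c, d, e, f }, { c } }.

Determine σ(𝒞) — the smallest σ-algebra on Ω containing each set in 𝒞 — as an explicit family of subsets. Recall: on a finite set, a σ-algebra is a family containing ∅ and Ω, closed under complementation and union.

Initial family (6 sets): { {}, { c }, { a, c, f }, { a, c, e, f }, { b, c, d, e, f }, Ω }.
Iteration 1 adds 4:
  { a }  = ᶜ of { b, c, d, e, f }
  { b, d }  = ᶜ of { a, c, e, f }
  { b, d, e }  = ᶜ of { a, c, f }
  { a, b, d, e, f }  = ᶜ of { c }
Iteration 2 adds 6:
  { a, c }  = { c } ∪ { a }
  { a, b, d }  = { b, d } ∪ { a }
  { b, c, d }  = { c } ∪ { b, d }
  { a, b, d, e }  = { b, d, e } ∪ { a }
  { b, c, d, e }  = { c } ∪ { b, d, e }
  { a, b, c, d, f }  = { a, c, f } ∪ { b, d }
Iteration 3 adds 8:
  { e }  = ᶜ of { a, b, c, d, f }
  { a, f }  = ᶜ of { b, c, d, e }
  { c, f }  = ᶜ of { a, b, d, e }
  { a, e, f }  = ᶜ of { b, c, d }
  { c, e, f }  = ᶜ of { a, b, d }
  { a, b, c, d }  = { c } ∪ { a, b, d }
  { b, d, e, f }  = ᶜ of { a, c }
  { a, b, c, d, e }  = { c } ∪ { a, b, d, e }
Iteration 4: +7 →
  { f }  = ᶜ of { a, b, c, d, e }
  { a, e }  = { e } ∪ { a }
  { c, e }  = { e } ∪ { c }
  { e, f }  = ᶜ of { a, b, c, d }
  { a, c, e }  = { e } ∪ { a, c }
  { a, b, d, f }  = { a, f } ∪ { a, b, d }
  { b, c, d, f }  = { c, f } ∪ { b, c, d }
Iteration 5. New:
  { b, d, f }  = ᶜ of { a, c, e }
Iteration 6: no new sets; the family is a σ-algebra.

|σ(𝒞)| = 32.  σ(𝒞) = { {}, { a }, { c }, { e }, { f }, { a, c }, { a, e }, { a, f }, { b, d }, { c, e }, { c, f }, { e, f }, { a, b, d }, { a, c, e }, { a, c, f }, { a, e, f }, { b, c, d }, { b, d, e }, { b, d, f }, { c, e, f }, { a, b, c, d }, { a, b, d, e }, { a, b, d, f }, { a, c, e, f }, { b, c, d, e }, { b, c, d, f }, { b, d, e, f }, { a, b, c, d, e }, { a, b, c, d, f }, { a, b, d, e, f }, { b, c, d, e, f }, Ω }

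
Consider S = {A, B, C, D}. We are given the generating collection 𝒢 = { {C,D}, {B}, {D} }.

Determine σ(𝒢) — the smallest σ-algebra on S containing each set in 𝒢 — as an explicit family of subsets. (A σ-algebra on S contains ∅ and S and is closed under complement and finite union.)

Answer: σ(𝒢) = { {}, {A}, {B}, {C}, {D}, {A,B}, {A,C}, {A,D}, {B,C}, {B,D}, {C,D}, {A,B,C}, {A,B,D}, {A,C,D}, {B,C,D}, S }

Trace:
Start: 𝒢 ∪ {∅, S} = { {}, {B}, {D}, {C,D}, S }.
Iteration 1 adds 5:
  {A,B}  = {C,D}ᶜ
  {B,D}  = {D} ∪ {B}
  {A,B,C}  = {D}ᶜ
  {A,C,D}  = {B}ᶜ
  {B,C,D}  = {C,D} ∪ {B}
Iteration 2: +3 →
  {A}  = {B,C,D}ᶜ
  {A,C}  = {B,D}ᶜ
  {A,B,D}  = {A,B} ∪ {D}
Iteration 3. New:
  {C}  = {A,B,D}ᶜ
  {A,D}  = {D} ∪ {A}
Iteration 4: +1 →
  {B,C}  = {A,D}ᶜ
Iteration 5: already closed under ᶜ and ∪.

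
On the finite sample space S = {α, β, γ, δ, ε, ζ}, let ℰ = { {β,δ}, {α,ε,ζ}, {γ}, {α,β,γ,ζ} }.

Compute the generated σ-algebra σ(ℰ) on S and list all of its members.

Seed the family with ℰ together with ∅ and S: { {}, {γ}, {β,δ}, {α,ε,ζ}, {α,β,γ,ζ}, S }.
Pass 1: 6 new —
  {δ,ε}  = ᶜ of {α,β,γ,ζ}
  {β,γ,δ}  = ᶜ of {α,ε,ζ}
  {α,γ,ε,ζ}  = ᶜ of {β,δ}
  {α,β,γ,δ,ζ}  = {α,β,γ,ζ} ∪ {β,δ}
  {α,β,γ,ε,ζ}  = {α,β,γ,ζ} ∪ {α,ε,ζ}
  {α,β,δ,ε,ζ}  = ᶜ of {γ}
  (now 12)
Pass 2: 7 new —
  {δ}  = ᶜ of {α,β,γ,ε,ζ}
  {ε}  = ᶜ of {α,β,γ,δ,ζ}
  {β,δ,ε}  = {δ,ε} ∪ {β,δ}
  {γ,δ,ε}  = {δ,ε} ∪ {γ}
  {α,δ,ε,ζ}  = {δ,ε} ∪ {α,ε,ζ}
  {β,γ,δ,ε}  = {β,γ,δ} ∪ {δ,ε}
  {α,γ,δ,ε,ζ}  = {α,γ,ε,ζ} ∪ {δ,ε}
  (now 19)
Pass 3 (7 new):
  {β}  = ᶜ of {α,γ,δ,ε,ζ}
  {α,ζ}  = ᶜ of {β,γ,δ,ε}
  {β,γ}  = ᶜ of {α,δ,ε,ζ}
  {γ,δ}  = {γ} ∪ {δ}
  {γ,ε}  = {ε} ∪ {γ}
  {α,β,ζ}  = ᶜ of {γ,δ,ε}
  {α,γ,ζ}  = ᶜ of {β,δ,ε}
  (now 26)
Pass 4 (6 new):
  {β,ε}  = {β} ∪ {ε}
  {α,δ,ζ}  = {α,ζ} ∪ {δ}
  {β,γ,ε}  = {β} ∪ {γ,ε}
  {α,β,δ,ζ}  = ᶜ of {γ,ε}
  {α,β,ε,ζ}  = ᶜ of {γ,δ}
  {α,γ,δ,ζ}  = {γ,δ} ∪ {α,γ,ζ}
  (now 32)
Pass 5: already closed under ᶜ and ∪.

|σ(ℰ)| = 32.  σ(ℰ) = { {}, {β}, {γ}, {δ}, {ε}, {α,ζ}, {β,γ}, {β,δ}, {β,ε}, {γ,δ}, {γ,ε}, {δ,ε}, {α,β,ζ}, {α,γ,ζ}, {α,δ,ζ}, {α,ε,ζ}, {β,γ,δ}, {β,γ,ε}, {β,δ,ε}, {γ,δ,ε}, {α,β,γ,ζ}, {α,β,δ,ζ}, {α,β,ε,ζ}, {α,γ,δ,ζ}, {α,γ,ε,ζ}, {α,δ,ε,ζ}, {β,γ,δ,ε}, {α,β,γ,δ,ζ}, {α,β,γ,ε,ζ}, {α,β,δ,ε,ζ}, {α,γ,δ,ε,ζ}, S }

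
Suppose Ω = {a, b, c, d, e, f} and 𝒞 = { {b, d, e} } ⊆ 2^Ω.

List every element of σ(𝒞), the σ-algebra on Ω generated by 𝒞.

σ(𝒞) = { {}, {a, c, f}, {b, d, e}, Ω }

Derivation:
Begin from { {}, {b, d, e}, Ω } (that is, 𝒞 plus ∅ and Ω).
Pass 1 (1 new):
  {a, c, f}  = complement {b, d, e}
  (now 4)
Pass 2: stable.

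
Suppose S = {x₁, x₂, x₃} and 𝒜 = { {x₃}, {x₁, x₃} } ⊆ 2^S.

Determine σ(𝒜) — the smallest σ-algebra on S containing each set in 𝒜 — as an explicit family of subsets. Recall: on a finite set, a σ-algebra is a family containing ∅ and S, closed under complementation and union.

Take S₀ = 𝒜 ∪ {∅, S} = { {}, {x₃}, {x₁, x₃}, S }.
Round 1. New:
  {x₂}  = {x₁, x₃}ᶜ
  {x₁, x₂}  = {x₃}ᶜ
  |family| = 6
Round 2 (1 new):
  {x₂, x₃}  = {x₃} ∪ {x₂}
  |family| = 7
Round 3. New:
  {x₁}  = {x₂, x₃}ᶜ
  |family| = 8
Round 4: closed — nothing new.

Hence σ(𝒜) has 8 members: { {}, {x₁}, {x₂}, {x₃}, {x₁, x₂}, {x₁, x₃}, {x₂, x₃}, S }.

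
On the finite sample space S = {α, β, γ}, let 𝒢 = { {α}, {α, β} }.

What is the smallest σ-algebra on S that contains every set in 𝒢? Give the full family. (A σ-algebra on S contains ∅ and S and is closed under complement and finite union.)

Seed the family with 𝒢 together with ∅ and S: { {}, {α}, {α, β}, S }.
Pass 1 (2 new):
  {γ}  = complement {α, β}
  {β, γ}  = complement {α}
Pass 2: 1 new —
  {α, γ}  = {γ} ∪ {α}
Pass 3 (1 new):
  {β}  = complement {α, γ}
After Pass 4 the family is unchanged; done.

σ(𝒢) = { {}, {α}, {β}, {γ}, {α, β}, {α, γ}, {β, γ}, S }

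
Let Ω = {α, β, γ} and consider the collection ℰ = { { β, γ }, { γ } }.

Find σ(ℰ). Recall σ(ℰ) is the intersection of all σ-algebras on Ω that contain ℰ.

Begin from { {}, { γ }, { β, γ }, Ω } (that is, ℰ plus ∅ and Ω).
Step 1: +2 →
  { α }  = { β, γ }ᶜ
  { α, β }  = { γ }ᶜ
  — 6 sets.
Step 2: 1 new —
  { α, γ }  = { γ } ∪ { α }
  — 7 sets.
Step 3 adds 1:
  { β }  = { α, γ }ᶜ
  — 8 sets.
After Step 4 the family is unchanged; done.

σ(ℰ) = { {}, { α }, { β }, { γ }, { α, β }, { α, γ }, { β, γ }, Ω }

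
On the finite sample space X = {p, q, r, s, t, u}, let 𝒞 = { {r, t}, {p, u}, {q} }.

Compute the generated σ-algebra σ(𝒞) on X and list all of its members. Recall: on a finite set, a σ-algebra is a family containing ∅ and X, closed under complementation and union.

Seed the family with 𝒞 together with ∅ and X: { {}, {q}, {p, u}, {r, t}, X }.
Pass 1 adds 6:
  {p, q, u}  = {p, u} ∪ {q}
  {q, r, t}  = {r, t} ∪ {q}
  {p, q, s, u}  = {r, t}ᶜ
  {p, r, t, u}  = {p, u} ∪ {r, t}
  {q, r, s, t}  = {p, u}ᶜ
  {p, r, s, t, u}  = {q}ᶜ
Pass 2 (4 new):
  {q, s}  = {p, r, t, u}ᶜ
  {p, s, u}  = {q, r, t}ᶜ
  {r, s, t}  = {p, q, u}ᶜ
  {p, q, r, t, u}  = {p, r, t, u} ∪ {q}
Pass 3 adds 1:
  {s}  = {p, q, r, t, u}ᶜ
Pass 4: closed — nothing new.

σ(𝒞) = { {}, {q}, {s}, {p, u}, {q, s}, {r, t}, {p, q, u}, {p, s, u}, {q, r, t}, {r, s, t}, {p, q, s, u}, {p, r, t, u}, {q, r, s, t}, {p, q, r, t, u}, {p, r, s, t, u}, X }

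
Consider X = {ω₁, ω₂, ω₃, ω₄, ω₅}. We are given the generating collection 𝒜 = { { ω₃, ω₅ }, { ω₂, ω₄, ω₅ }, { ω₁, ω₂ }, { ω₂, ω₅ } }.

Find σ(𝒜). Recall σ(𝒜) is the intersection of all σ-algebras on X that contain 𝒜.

σ(𝒜) (32 sets): { {}, { ω₁ }, { ω₂ }, { ω₃ }, { ω₄ }, { ω₅ }, { ω₁, ω₂ }, { ω₁, ω₃ }, { ω₁, ω₄ }, { ω₁, ω₅ }, { ω₂, ω₃ }, { ω₂, ω₄ }, { ω₂, ω₅ }, { ω₃, ω₄ }, { ω₃, ω₅ }, { ω₄, ω₅ }, { ω₁, ω₂, ω₃ }, { ω₁, ω₂, ω₄ }, { ω₁, ω₂, ω₅ }, { ω₁, ω₃, ω₄ }, { ω₁, ω₃, ω₅ }, { ω₁, ω₄, ω₅ }, { ω₂, ω₃, ω₄ }, { ω₂, ω₃, ω₅ }, { ω₂, ω₄, ω₅ }, { ω₃, ω₄, ω₅ }, { ω₁, ω₂, ω₃, ω₄ }, { ω₁, ω₂, ω₃, ω₅ }, { ω₁, ω₂, ω₄, ω₅ }, { ω₁, ω₃, ω₄, ω₅ }, { ω₂, ω₃, ω₄, ω₅ }, X }

Check:
Begin from { {}, { ω₁, ω₂ }, { ω₂, ω₅ }, { ω₃, ω₅ }, { ω₂, ω₄, ω₅ }, X } (that is, 𝒜 plus ∅ and X).
Round 1 (9 new):
  { ω₁, ω₃ }  = X∖{ ω₂, ω₄, ω₅ }
  { ω₁, ω₂, ω₄ }  = X∖{ ω₃, ω₅ }
  { ω₁, ω₂, ω₅ }  = { ω₂, ω₅ } ∪ { ω₁, ω₂ }
  { ω₁, ω₃, ω₄ }  = X∖{ ω₂, ω₅ }
  { ω₂, ω₃, ω₅ }  = { ω₂, ω₅ } ∪ { ω₃, ω₅ }
  { ω₃, ω₄, ω₅ }  = X∖{ ω₁, ω₂ }
  { ω₁, ω₂, ω₃, ω₅ }  = { ω₁, ω₂ } ∪ { ω₃, ω₅ }
  { ω₁, ω₂, ω₄, ω₅ }  = { ω₁, ω₂ } ∪ { ω₂, ω₄, ω₅ }
  { ω₂, ω₃, ω₄, ω₅ }  = { ω₃, ω₅ } ∪ { ω₂, ω₄, ω₅ }
  |family| = 15
Round 2 (9 new):
  { ω₁ }  = X∖{ ω₂, ω₃, ω₄, ω₅ }
  { ω₃ }  = X∖{ ω₁, ω₂, ω₄, ω₅ }
  { ω₄ }  = X∖{ ω₁, ω₂, ω₃, ω₅ }
  { ω₁, ω₄ }  = X∖{ ω₂, ω₃, ω₅ }
  { ω₃, ω₄ }  = X∖{ ω₁, ω₂, ω₅ }
  { ω₁, ω₂, ω₃ }  = { ω₁, ω₂ } ∪ { ω₁, ω₃ }
  { ω₁, ω₃, ω₅ }  = { ω₁, ω₃ } ∪ { ω₃, ω₅ }
  { ω₁, ω₂, ω₃, ω₄ }  = { ω₁, ω₂ } ∪ { ω₁, ω₃, ω₄ }
  { ω₁, ω₃, ω₄, ω₅ }  = { ω₃, ω₄, ω₅ } ∪ { ω₁, ω₃, ω₄ }
  |family| = 24
Round 3 (4 new):
  { ω₂ }  = X∖{ ω₁, ω₃, ω₄, ω₅ }
  { ω₅ }  = X∖{ ω₁, ω₂, ω₃, ω₄ }
  { ω₂, ω₄ }  = X∖{ ω₁, ω₃, ω₅ }
  { ω₄, ω₅ }  = X∖{ ω₁, ω₂, ω₃ }
  |family| = 28
Round 4. New:
  { ω₁, ω₅ }  = { ω₅ } ∪ { ω₁ }
  { ω₂, ω₃ }  = { ω₂ } ∪ { ω₃ }
  { ω₁, ω₄, ω₅ }  = { ω₅ } ∪ { ω₁, ω₄ }
  { ω₂, ω₃, ω₄ }  = { ω₃, ω₄ } ∪ { ω₂ }
  |family| = 32
Round 5 adds nothing — fixpoint reached.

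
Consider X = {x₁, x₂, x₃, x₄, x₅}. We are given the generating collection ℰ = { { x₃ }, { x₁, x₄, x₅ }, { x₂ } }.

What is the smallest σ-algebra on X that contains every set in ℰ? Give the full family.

Initial family (5 sets): { {  }, { x₂ }, { x₃ }, { x₁, x₄, x₅ }, X }.
Round 1 adds 3:
  { x₂, x₃ }  = complement { x₁, x₄, x₅ }
  { x₁, x₂, x₄, x₅ }  = complement { x₃ }
  { x₁, x₃, x₄, x₅ }  = complement { x₂ }
After Round 2 the family is unchanged; done.

|σ(ℰ)| = 8.  σ(ℰ) = { {  }, { x₂ }, { x₃ }, { x₂, x₃ }, { x₁, x₄, x₅ }, { x₁, x₂, x₄, x₅ }, { x₁, x₃, x₄, x₅ }, X }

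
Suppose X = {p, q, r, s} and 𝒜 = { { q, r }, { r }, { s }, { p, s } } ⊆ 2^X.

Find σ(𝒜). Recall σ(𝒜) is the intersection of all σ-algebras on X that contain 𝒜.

Seed the family with 𝒜 together with ∅ and X: { {}, { r }, { s }, { p, s }, { q, r }, X }.
Pass 1 adds 5:
  { r, s }  = { r } ∪ { s }
  { p, q, r }  = complement { s }
  { p, q, s }  = complement { r }
  { p, r, s }  = { r } ∪ { p, s }
  { q, r, s }  = { q, r } ∪ { s }
  — 11 sets.
Pass 2. New:
  { p }  = complement { q, r, s }
  { q }  = complement { p, r, s }
  { p, q }  = complement { r, s }
  — 14 sets.
Pass 3. New:
  { p, r }  = { r } ∪ { p }
  { q, s }  = { s } ∪ { q }
  — 16 sets.
Pass 4: closed — nothing new.

Therefore σ(𝒜) = { {}, { p }, { q }, { r }, { s }, { p, q }, { p, r }, { p, s }, { q, r }, { q, s }, { r, s }, { p, q, r }, { p, q, s }, { p, r, s }, { q, r, s }, X } (|σ(𝒜)| = 16).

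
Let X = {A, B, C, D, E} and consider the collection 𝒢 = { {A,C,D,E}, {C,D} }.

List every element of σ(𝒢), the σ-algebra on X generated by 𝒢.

Take S₀ = 𝒢 ∪ {∅, X} = { ∅, {C,D}, {A,C,D,E}, X }.
Step 1 (2 new):
  {B}  = ᶜ of {A,C,D,E}
  {A,B,E}  = ᶜ of {C,D}
Step 2. New:
  {B,C,D}  = {C,D} ∪ {B}
Step 3. New:
  {A,E}  = ᶜ of {B,C,D}
Step 4 adds nothing — fixpoint reached.

Hence σ(𝒢) has 8 members: { ∅, {B}, {A,E}, {C,D}, {A,B,E}, {B,C,D}, {A,C,D,E}, X }.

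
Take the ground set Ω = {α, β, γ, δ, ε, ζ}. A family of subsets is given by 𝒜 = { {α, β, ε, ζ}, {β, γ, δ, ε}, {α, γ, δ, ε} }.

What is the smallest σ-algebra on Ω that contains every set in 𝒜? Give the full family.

Begin from { {}, {α, β, ε, ζ}, {α, γ, δ, ε}, {β, γ, δ, ε}, Ω } (that is, 𝒜 plus ∅ and Ω).
Iteration 1: +4 →
  {α, ζ}  = {β, γ, δ, ε}ᶜ
  {β, ζ}  = {α, γ, δ, ε}ᶜ
  {γ, δ}  = {α, β, ε, ζ}ᶜ
  {α, β, γ, δ, ε}  = {α, γ, δ, ε} ∪ {β, γ, δ, ε}
Iteration 2. New:
  {ζ}  = {α, β, γ, δ, ε}ᶜ
  {α, β, ζ}  = {α, ζ} ∪ {β, ζ}
  {α, γ, δ, ζ}  = {γ, δ} ∪ {α, ζ}
  {β, γ, δ, ζ}  = {γ, δ} ∪ {β, ζ}
  {α, γ, δ, ε, ζ}  = {α, ζ} ∪ {α, γ, δ, ε}
  {β, γ, δ, ε, ζ}  = {β, ζ} ∪ {β, γ, δ, ε}
Iteration 3 (7 new):
  {α}  = {β, γ, δ, ε, ζ}ᶜ
  {β}  = {α, γ, δ, ε, ζ}ᶜ
  {α, ε}  = {β, γ, δ, ζ}ᶜ
  {β, ε}  = {α, γ, δ, ζ}ᶜ
  {γ, δ, ε}  = {α, β, ζ}ᶜ
  {γ, δ, ζ}  = {γ, δ} ∪ {ζ}
  {α, β, γ, δ, ζ}  = {γ, δ} ∪ {α, β, ζ}
Iteration 4 (8 new):
  {ε}  = {α, β, γ, δ, ζ}ᶜ
  {α, β}  = {β} ∪ {α}
  {α, β, ε}  = {γ, δ, ζ}ᶜ
  {α, γ, δ}  = {γ, δ} ∪ {α}
  {α, ε, ζ}  = {α, ζ} ∪ {α, ε}
  {β, γ, δ}  = {γ, δ} ∪ {β}
  {β, ε, ζ}  = {β, ε} ∪ {β, ζ}
  {γ, δ, ε, ζ}  = {γ, δ, ε} ∪ {γ, δ, ζ}
Iteration 5: 2 new —
  {ε, ζ}  = {ζ} ∪ {ε}
  {α, β, γ, δ}  = {γ, δ} ∪ {α, β}
After Iteration 6 the family is unchanged; done.

σ(𝒜) = { {}, {α}, {β}, {ε}, {ζ}, {α, β}, {α, ε}, {α, ζ}, {β, ε}, {β, ζ}, {γ, δ}, {ε, ζ}, {α, β, ε}, {α, β, ζ}, {α, γ, δ}, {α, ε, ζ}, {β, γ, δ}, {β, ε, ζ}, {γ, δ, ε}, {γ, δ, ζ}, {α, β, γ, δ}, {α, β, ε, ζ}, {α, γ, δ, ε}, {α, γ, δ, ζ}, {β, γ, δ, ε}, {β, γ, δ, ζ}, {γ, δ, ε, ζ}, {α, β, γ, δ, ε}, {α, β, γ, δ, ζ}, {α, γ, δ, ε, ζ}, {β, γ, δ, ε, ζ}, Ω }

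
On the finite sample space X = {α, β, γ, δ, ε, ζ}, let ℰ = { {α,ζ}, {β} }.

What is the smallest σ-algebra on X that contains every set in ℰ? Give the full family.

Seed the family with ℰ together with ∅ and X: { {}, {β}, {α,ζ}, X }.
Pass 1 adds 3:
  {α,β,ζ}  = {β} ∪ {α,ζ}
  {β,γ,δ,ε}  = X∖{α,ζ}
  {α,γ,δ,ε,ζ}  = X∖{β}
  (now 7)
Pass 2 (1 new):
  {γ,δ,ε}  = X∖{α,β,ζ}
  (now 8)
Pass 3: no new sets; the family is a σ-algebra.

Hence σ(ℰ) has 8 members: { {}, {β}, {α,ζ}, {α,β,ζ}, {γ,δ,ε}, {β,γ,δ,ε}, {α,γ,δ,ε,ζ}, X }.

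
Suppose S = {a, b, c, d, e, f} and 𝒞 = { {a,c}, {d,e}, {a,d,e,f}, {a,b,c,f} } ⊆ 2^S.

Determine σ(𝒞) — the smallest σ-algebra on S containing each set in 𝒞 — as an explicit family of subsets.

Seed the family with 𝒞 together with ∅ and S: { {}, {a,c}, {d,e}, {a,b,c,f}, {a,d,e,f}, S }.
Iteration 1: 4 new —
  {b,c}  = {a,d,e,f}ᶜ
  {a,c,d,e}  = {d,e} ∪ {a,c}
  {b,d,e,f}  = {a,c}ᶜ
  {a,c,d,e,f}  = {a,c} ∪ {a,d,e,f}
  (now 10)
Iteration 2: 7 new —
  {b}  = {a,c,d,e,f}ᶜ
  {b,f}  = {a,c,d,e}ᶜ
  {a,b,c}  = {b,c} ∪ {a,c}
  {b,c,d,e}  = {d,e} ∪ {b,c}
  {a,b,c,d,e}  = {b,c} ∪ {a,c,d,e}
  {a,b,d,e,f}  = {a,d,e,f} ∪ {b,d,e,f}
  {b,c,d,e,f}  = {b,d,e,f} ∪ {b,c}
  (now 17)
Iteration 3 (7 new):
  {a}  = {b,c,d,e,f}ᶜ
  {c}  = {a,b,d,e,f}ᶜ
  {f}  = {a,b,c,d,e}ᶜ
  {a,f}  = {b,c,d,e}ᶜ
  {b,c,f}  = {b,c} ∪ {b,f}
  {b,d,e}  = {d,e} ∪ {b}
  {d,e,f}  = {a,b,c}ᶜ
  (now 24)
Iteration 4: +8 →
  {a,b}  = {b} ∪ {a}
  {c,f}  = {f} ∪ {c}
  {a,b,f}  = {a,f} ∪ {b}
  {a,c,f}  = {b,d,e}ᶜ
  {a,d,e}  = {b,c,f}ᶜ
  {c,d,e}  = {d,e} ∪ {c}
  {a,b,d,e}  = {b,d,e} ∪ {a}
  {c,d,e,f}  = {c} ∪ {d,e,f}
  (now 32)
Iteration 5: no new sets; the family is a σ-algebra.

Therefore σ(𝒞) = { {}, {a}, {b}, {c}, {f}, {a,b}, {a,c}, {a,f}, {b,c}, {b,f}, {c,f}, {d,e}, {a,b,c}, {a,b,f}, {a,c,f}, {a,d,e}, {b,c,f}, {b,d,e}, {c,d,e}, {d,e,f}, {a,b,c,f}, {a,b,d,e}, {a,c,d,e}, {a,d,e,f}, {b,c,d,e}, {b,d,e,f}, {c,d,e,f}, {a,b,c,d,e}, {a,b,d,e,f}, {a,c,d,e,f}, {b,c,d,e,f}, S } (|σ(𝒞)| = 32).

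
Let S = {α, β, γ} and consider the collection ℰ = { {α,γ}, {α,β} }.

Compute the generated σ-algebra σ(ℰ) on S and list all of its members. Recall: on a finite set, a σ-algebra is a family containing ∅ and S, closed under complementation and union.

Initial family (4 sets): { {}, {α,β}, {α,γ}, S }.
Step 1 adds 2:
  {β}  = complement {α,γ}
  {γ}  = complement {α,β}
  — 6 sets.
Step 2: 1 new —
  {β,γ}  = {γ} ∪ {β}
  — 7 sets.
Step 3 adds 1:
  {α}  = complement {β,γ}
  — 8 sets.
Step 4: no new sets; the family is a σ-algebra.

σ(ℰ) = { {}, {α}, {β}, {γ}, {α,β}, {α,γ}, {β,γ}, S }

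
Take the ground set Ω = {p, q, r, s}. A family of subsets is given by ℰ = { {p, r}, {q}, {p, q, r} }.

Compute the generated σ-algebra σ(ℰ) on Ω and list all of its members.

Answer: σ(ℰ) = { ∅, {q}, {s}, {p, r}, {q, s}, {p, q, r}, {p, r, s}, Ω }

Check:
Seed the family with ℰ together with ∅ and Ω: { ∅, {q}, {p, r}, {p, q, r}, Ω }.
Round 1: 3 new —
  {s}  = ᶜ of {p, q, r}
  {q, s}  = ᶜ of {p, r}
  {p, r, s}  = ᶜ of {q}
  [8 total]
Round 2: closed — nothing new.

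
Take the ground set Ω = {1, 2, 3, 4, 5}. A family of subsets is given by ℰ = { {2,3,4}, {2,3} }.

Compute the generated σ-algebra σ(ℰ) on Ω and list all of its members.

σ(ℰ) (8 sets): { {}, {4}, {1,5}, {2,3}, {1,4,5}, {2,3,4}, {1,2,3,5}, Ω }

Working:
Initial family (4 sets): { {}, {2,3}, {2,3,4}, Ω }.
Step 1. New:
  {1,5}  = Ω∖{2,3,4}
  {1,4,5}  = Ω∖{2,3}
  [6 total]
Step 2. New:
  {1,2,3,5}  = {2,3} ∪ {1,5}
  [7 total]
Step 3. New:
  {4}  = Ω∖{1,2,3,5}
  [8 total]
Step 4: stable.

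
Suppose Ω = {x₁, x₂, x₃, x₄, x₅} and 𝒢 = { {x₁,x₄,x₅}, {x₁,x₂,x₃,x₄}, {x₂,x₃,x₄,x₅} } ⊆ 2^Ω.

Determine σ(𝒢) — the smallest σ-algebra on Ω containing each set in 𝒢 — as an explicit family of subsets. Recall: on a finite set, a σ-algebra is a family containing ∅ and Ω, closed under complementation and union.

Seed the family with 𝒢 together with ∅ and Ω: { {}, {x₁,x₄,x₅}, {x₁,x₂,x₃,x₄}, {x₂,x₃,x₄,x₅}, Ω }.
Iteration 1: 3 new —
  {x₁}  = complement {x₂,x₃,x₄,x₅}
  {x₅}  = complement {x₁,x₂,x₃,x₄}
  {x₂,x₃}  = complement {x₁,x₄,x₅}
  [8 total]
Iteration 2: +3 →
  {x₁,x₅}  = {x₅} ∪ {x₁}
  {x₁,x₂,x₃}  = {x₂,x₃} ∪ {x₁}
  {x₂,x₃,x₅}  = {x₂,x₃} ∪ {x₅}
  [11 total]
Iteration 3: 4 new —
  {x₁,x₄}  = complement {x₂,x₃,x₅}
  {x₄,x₅}  = complement {x₁,x₂,x₃}
  {x₂,x₃,x₄}  = complement {x₁,x₅}
  {x₁,x₂,x₃,x₅}  = {x₂,x₃,x₅} ∪ {x₁,x₂,x₃}
  [15 total]
Iteration 4: 1 new —
  {x₄}  = complement {x₁,x₂,x₃,x₅}
  [16 total]
After Iteration 5 the family is unchanged; done.

σ(𝒢) = { {}, {x₁}, {x₄}, {x₅}, {x₁,x₄}, {x₁,x₅}, {x₂,x₃}, {x₄,x₅}, {x₁,x₂,x₃}, {x₁,x₄,x₅}, {x₂,x₃,x₄}, {x₂,x₃,x₅}, {x₁,x₂,x₃,x₄}, {x₁,x₂,x₃,x₅}, {x₂,x₃,x₄,x₅}, Ω }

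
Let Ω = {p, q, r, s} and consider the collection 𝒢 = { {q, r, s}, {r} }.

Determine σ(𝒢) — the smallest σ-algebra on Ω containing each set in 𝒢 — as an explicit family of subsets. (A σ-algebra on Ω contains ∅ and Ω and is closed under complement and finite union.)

σ(𝒢) (8 sets): { {}, {p}, {r}, {p, r}, {q, s}, {p, q, s}, {q, r, s}, Ω }

Derivation:
Initial family (4 sets): { {}, {r}, {q, r, s}, Ω }.
Round 1 (2 new):
  {p}  = ᶜ of {q, r, s}
  {p, q, s}  = ᶜ of {r}
  — 6 sets.
Round 2: 1 new —
  {p, r}  = {r} ∪ {p}
  — 7 sets.
Round 3. New:
  {q, s}  = ᶜ of {p, r}
  — 8 sets.
Round 4: no new sets; the family is a σ-algebra.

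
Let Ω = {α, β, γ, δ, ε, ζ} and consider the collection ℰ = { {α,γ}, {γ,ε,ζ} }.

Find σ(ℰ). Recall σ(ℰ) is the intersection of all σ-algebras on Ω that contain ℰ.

Answer: σ(ℰ) = { ∅, {α}, {γ}, {α,γ}, {β,δ}, {ε,ζ}, {α,β,δ}, {α,ε,ζ}, {β,γ,δ}, {γ,ε,ζ}, {α,β,γ,δ}, {α,γ,ε,ζ}, {β,δ,ε,ζ}, {α,β,δ,ε,ζ}, {β,γ,δ,ε,ζ}, Ω }

Check:
Seed the family with ℰ together with ∅ and Ω: { ∅, {α,γ}, {γ,ε,ζ}, Ω }.
Pass 1: +3 →
  {α,β,δ}  = {γ,ε,ζ}ᶜ
  {α,γ,ε,ζ}  = {α,γ} ∪ {γ,ε,ζ}
  {β,δ,ε,ζ}  = {α,γ}ᶜ
Pass 2: +4 →
  {β,δ}  = {α,γ,ε,ζ}ᶜ
  {α,β,γ,δ}  = {α,γ} ∪ {α,β,δ}
  {α,β,δ,ε,ζ}  = {β,δ,ε,ζ} ∪ {α,β,δ}
  {β,γ,δ,ε,ζ}  = {β,δ,ε,ζ} ∪ {γ,ε,ζ}
Pass 3: 3 new —
  {α}  = {β,γ,δ,ε,ζ}ᶜ
  {γ}  = {α,β,δ,ε,ζ}ᶜ
  {ε,ζ}  = {α,β,γ,δ}ᶜ
Pass 4: 2 new —
  {α,ε,ζ}  = {ε,ζ} ∪ {α}
  {β,γ,δ}  = {γ} ∪ {β,δ}
Pass 5: no new sets; the family is a σ-algebra.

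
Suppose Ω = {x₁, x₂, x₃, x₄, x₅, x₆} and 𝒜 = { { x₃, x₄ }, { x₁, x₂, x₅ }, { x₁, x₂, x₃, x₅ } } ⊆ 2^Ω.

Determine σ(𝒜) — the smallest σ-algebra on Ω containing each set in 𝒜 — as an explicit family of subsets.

Take S₀ = 𝒜 ∪ {∅, Ω} = { {  }, { x₃, x₄ }, { x₁, x₂, x₅ }, { x₁, x₂, x₃, x₅ }, Ω }.
Iteration 1: +4 →
  { x₄, x₆ }  = Ω∖{ x₁, x₂, x₃, x₅ }
  { x₃, x₄, x₆ }  = Ω∖{ x₁, x₂, x₅ }
  { x₁, x₂, x₅, x₆ }  = Ω∖{ x₃, x₄ }
  { x₁, x₂, x₃, x₄, x₅ }  = { x₁, x₂, x₅ } ∪ { x₃, x₄ }
  — 9 sets.
Iteration 2 adds 3:
  { x₆ }  = Ω∖{ x₁, x₂, x₃, x₄, x₅ }
  { x₁, x₂, x₃, x₅, x₆ }  = { x₁, x₂, x₃, x₅ } ∪ { x₁, x₂, x₅, x₆ }
  { x₁, x₂, x₄, x₅, x₆ }  = { x₁, x₂, x₅ } ∪ { x₄, x₆ }
  — 12 sets.
Iteration 3 adds 2:
  { x₃ }  = Ω∖{ x₁, x₂, x₄, x₅, x₆ }
  { x₄ }  = Ω∖{ x₁, x₂, x₃, x₅, x₆ }
  — 14 sets.
Iteration 4. New:
  { x₃, x₆ }  = { x₃ } ∪ { x₆ }
  { x₁, x₂, x₄, x₅ }  = { x₁, x₂, x₅ } ∪ { x₄ }
  — 16 sets.
Iteration 5: closed — nothing new.

σ(𝒜) = { {  }, { x₃ }, { x₄ }, { x₆ }, { x₃, x₄ }, { x₃, x₆ }, { x₄, x₆ }, { x₁, x₂, x₅ }, { x₃, x₄, x₆ }, { x₁, x₂, x₃, x₅ }, { x₁, x₂, x₄, x₅ }, { x₁, x₂, x₅, x₆ }, { x₁, x₂, x₃, x₄, x₅ }, { x₁, x₂, x₃, x₅, x₆ }, { x₁, x₂, x₄, x₅, x₆ }, Ω }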